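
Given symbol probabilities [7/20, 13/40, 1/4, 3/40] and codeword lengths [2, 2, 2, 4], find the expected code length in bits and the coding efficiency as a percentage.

Average length L = Σ p_i × l_i = 2.1500 bits
Entropy H = 1.8374 bits
Efficiency η = H/L × 100% = 85.46%


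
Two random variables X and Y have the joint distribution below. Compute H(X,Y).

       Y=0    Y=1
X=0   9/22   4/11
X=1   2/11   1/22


H(X,Y) = -Σ p(x,y) log₂ p(x,y)
  p(0,0)=9/22: -0.4091 × log₂(0.4091) = 0.5275
  p(0,1)=4/11: -0.3636 × log₂(0.3636) = 0.5307
  p(1,0)=2/11: -0.1818 × log₂(0.1818) = 0.4472
  p(1,1)=1/22: -0.0455 × log₂(0.0455) = 0.2027
H(X,Y) = 1.7081 bits


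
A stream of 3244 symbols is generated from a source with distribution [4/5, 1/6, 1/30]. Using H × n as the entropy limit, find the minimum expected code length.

Entropy H = 0.8519 bits/symbol
Minimum bits = H × n = 0.8519 × 3244
= 2763.67 bits


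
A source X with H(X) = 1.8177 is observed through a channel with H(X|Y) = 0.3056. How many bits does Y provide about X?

I(X;Y) = H(X) - H(X|Y)
I(X;Y) = 1.8177 - 0.3056 = 1.5121 bits


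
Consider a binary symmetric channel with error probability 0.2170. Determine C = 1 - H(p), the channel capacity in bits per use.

For BSC with error probability p:
C = 1 - H(p) where H(p) is binary entropy
H(0.2170) = -0.2170 × log₂(0.2170) - 0.7830 × log₂(0.7830)
H(p) = 0.7547
C = 1 - 0.7547 = 0.2453 bits/use


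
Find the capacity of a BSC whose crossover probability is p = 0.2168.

For BSC with error probability p:
C = 1 - H(p) where H(p) is binary entropy
H(0.2168) = -0.2168 × log₂(0.2168) - 0.7832 × log₂(0.7832)
H(p) = 0.7543
C = 1 - 0.7543 = 0.2457 bits/use


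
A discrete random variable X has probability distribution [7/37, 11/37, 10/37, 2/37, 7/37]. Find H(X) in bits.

H(X) = -Σ p(x) log₂ p(x)
  -7/37 × log₂(7/37) = 0.4545
  -11/37 × log₂(11/37) = 0.5203
  -10/37 × log₂(10/37) = 0.5101
  -2/37 × log₂(2/37) = 0.2275
  -7/37 × log₂(7/37) = 0.4545
H(X) = 2.1669 bits


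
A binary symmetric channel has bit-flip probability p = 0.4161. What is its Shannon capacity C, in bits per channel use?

For BSC with error probability p:
C = 1 - H(p) where H(p) is binary entropy
H(0.4161) = -0.4161 × log₂(0.4161) - 0.5839 × log₂(0.5839)
H(p) = 0.9796
C = 1 - 0.9796 = 0.0204 bits/use


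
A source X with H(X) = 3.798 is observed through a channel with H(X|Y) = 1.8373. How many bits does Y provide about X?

I(X;Y) = H(X) - H(X|Y)
I(X;Y) = 3.798 - 1.8373 = 1.9607 bits


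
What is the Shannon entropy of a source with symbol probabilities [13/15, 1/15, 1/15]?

H(X) = -Σ p(x) log₂ p(x)
  -13/15 × log₂(13/15) = 0.1789
  -1/15 × log₂(1/15) = 0.2605
  -1/15 × log₂(1/15) = 0.2605
H(X) = 0.6998 bits


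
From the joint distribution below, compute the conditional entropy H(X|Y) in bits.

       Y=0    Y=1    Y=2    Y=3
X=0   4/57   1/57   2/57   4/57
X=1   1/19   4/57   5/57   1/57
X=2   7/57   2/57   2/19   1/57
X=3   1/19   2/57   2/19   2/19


H(X|Y) = Σ_y p(y) H(X|Y=y)
  p(Y=0) = 17/57, H(X|Y=0) = 1.9015
  p(Y=1) = 3/19, H(X|Y=1) = 1.8366
  p(Y=2) = 1/3, H(X|Y=2) = 1.8990
  p(Y=3) = 4/19, H(X|Y=3) = 1.6258
H(X|Y) = 0.2982×1.9015 + 0.1579×1.8366 + 0.3333×1.8990 + 0.2105×1.6258 = 1.8324 bits


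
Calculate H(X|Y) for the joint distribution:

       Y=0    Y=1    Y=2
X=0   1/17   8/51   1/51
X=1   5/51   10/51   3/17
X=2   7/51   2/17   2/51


H(X|Y) = Σ_y p(y) H(X|Y=y)
  p(Y=0) = 5/17, H(X|Y=0) = 1.5058
  p(Y=1) = 8/17, H(X|Y=1) = 1.5546
  p(Y=2) = 4/17, H(X|Y=2) = 1.0409
H(X|Y) = 0.2941×1.5058 + 0.4706×1.5546 + 0.2353×1.0409 = 1.4194 bits


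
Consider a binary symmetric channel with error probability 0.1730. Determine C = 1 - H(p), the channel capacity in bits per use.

For BSC with error probability p:
C = 1 - H(p) where H(p) is binary entropy
H(0.1730) = -0.1730 × log₂(0.1730) - 0.8270 × log₂(0.8270)
H(p) = 0.6645
C = 1 - 0.6645 = 0.3355 bits/use


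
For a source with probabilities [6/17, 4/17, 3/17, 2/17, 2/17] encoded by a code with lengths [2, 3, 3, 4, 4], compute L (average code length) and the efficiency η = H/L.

Average length L = Σ p_i × l_i = 2.8824 bits
Entropy H = 2.1895 bits
Efficiency η = H/L × 100% = 75.96%


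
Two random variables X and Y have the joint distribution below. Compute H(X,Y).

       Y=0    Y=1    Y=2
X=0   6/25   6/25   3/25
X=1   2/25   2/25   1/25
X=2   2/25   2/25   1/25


H(X,Y) = -Σ p(x,y) log₂ p(x,y)
  p(0,0)=6/25: -0.2400 × log₂(0.2400) = 0.4941
  p(0,1)=6/25: -0.2400 × log₂(0.2400) = 0.4941
  p(0,2)=3/25: -0.1200 × log₂(0.1200) = 0.3671
  p(1,0)=2/25: -0.0800 × log₂(0.0800) = 0.2915
  p(1,1)=2/25: -0.0800 × log₂(0.0800) = 0.2915
  p(1,2)=1/25: -0.0400 × log₂(0.0400) = 0.1858
  p(2,0)=2/25: -0.0800 × log₂(0.0800) = 0.2915
  p(2,1)=2/25: -0.0800 × log₂(0.0800) = 0.2915
  p(2,2)=1/25: -0.0400 × log₂(0.0400) = 0.1858
H(X,Y) = 2.8929 bits


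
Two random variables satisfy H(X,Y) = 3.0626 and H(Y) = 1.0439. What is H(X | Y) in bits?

Chain rule: H(X,Y) = H(X|Y) + H(Y)
H(X|Y) = H(X,Y) - H(Y) = 3.0626 - 1.0439 = 2.0187 bits


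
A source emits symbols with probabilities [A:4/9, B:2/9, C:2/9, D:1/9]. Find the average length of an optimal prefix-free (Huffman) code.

Huffman tree construction:
Combine smallest probabilities repeatedly
Resulting codes:
  A: 0 (length 1)
  B: 111 (length 3)
  C: 10 (length 2)
  D: 110 (length 3)
Average length = Σ p(s) × length(s) = 1.8889 bits


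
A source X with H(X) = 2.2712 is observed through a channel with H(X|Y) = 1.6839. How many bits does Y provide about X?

I(X;Y) = H(X) - H(X|Y)
I(X;Y) = 2.2712 - 1.6839 = 0.5873 bits


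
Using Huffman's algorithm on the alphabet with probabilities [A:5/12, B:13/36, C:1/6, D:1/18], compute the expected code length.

Huffman tree construction:
Combine smallest probabilities repeatedly
Resulting codes:
  A: 0 (length 1)
  B: 11 (length 2)
  C: 101 (length 3)
  D: 100 (length 3)
Average length = Σ p(s) × length(s) = 1.8056 bits


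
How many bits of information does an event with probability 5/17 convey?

Information content I(x) = -log₂(p(x))
I = -log₂(5/17) = -log₂(0.2941)
I = 1.7655 bits


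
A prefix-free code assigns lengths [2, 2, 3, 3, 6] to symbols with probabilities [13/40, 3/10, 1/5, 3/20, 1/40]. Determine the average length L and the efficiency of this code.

Average length L = Σ p_i × l_i = 2.4500 bits
Entropy H = 2.0561 bits
Efficiency η = H/L × 100% = 83.92%


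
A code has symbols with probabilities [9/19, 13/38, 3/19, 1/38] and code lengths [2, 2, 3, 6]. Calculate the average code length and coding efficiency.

Average length L = Σ p_i × l_i = 2.2632 bits
Entropy H = 1.5986 bits
Efficiency η = H/L × 100% = 70.64%


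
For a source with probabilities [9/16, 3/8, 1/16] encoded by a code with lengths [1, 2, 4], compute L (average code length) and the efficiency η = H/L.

Average length L = Σ p_i × l_i = 1.5625 bits
Entropy H = 1.2476 bits
Efficiency η = H/L × 100% = 79.84%


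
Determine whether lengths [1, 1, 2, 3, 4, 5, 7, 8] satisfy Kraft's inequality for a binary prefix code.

Kraft inequality: Σ 2^(-l_i) ≤ 1 for prefix-free code
Calculating: 2^(-1) + 2^(-1) + 2^(-2) + 2^(-3) + 2^(-4) + 2^(-5) + 2^(-7) + 2^(-8)
= 0.5 + 0.5 + 0.25 + 0.125 + 0.0625 + 0.03125 + 0.0078125 + 0.00390625
= 1.4805
Since 1.4805 > 1, prefix-free code does not exist


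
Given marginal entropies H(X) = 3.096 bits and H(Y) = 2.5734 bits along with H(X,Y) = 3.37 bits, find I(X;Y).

I(X;Y) = H(X) + H(Y) - H(X,Y)
I(X;Y) = 3.096 + 2.5734 - 3.37 = 2.2994 bits


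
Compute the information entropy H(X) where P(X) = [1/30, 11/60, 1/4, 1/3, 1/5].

H(X) = -Σ p(x) log₂ p(x)
  -1/30 × log₂(1/30) = 0.1636
  -11/60 × log₂(11/60) = 0.4487
  -1/4 × log₂(1/4) = 0.5000
  -1/3 × log₂(1/3) = 0.5283
  -1/5 × log₂(1/5) = 0.4644
H(X) = 2.1050 bits


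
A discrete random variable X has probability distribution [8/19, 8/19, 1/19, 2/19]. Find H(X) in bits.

H(X) = -Σ p(x) log₂ p(x)
  -8/19 × log₂(8/19) = 0.5254
  -8/19 × log₂(8/19) = 0.5254
  -1/19 × log₂(1/19) = 0.2236
  -2/19 × log₂(2/19) = 0.3419
H(X) = 1.6163 bits


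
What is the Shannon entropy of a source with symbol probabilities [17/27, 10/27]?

H(X) = -Σ p(x) log₂ p(x)
  -17/27 × log₂(17/27) = 0.4202
  -10/27 × log₂(10/27) = 0.5307
H(X) = 0.9510 bits


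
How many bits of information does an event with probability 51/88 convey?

Information content I(x) = -log₂(p(x))
I = -log₂(51/88) = -log₂(0.5795)
I = 0.7870 bits


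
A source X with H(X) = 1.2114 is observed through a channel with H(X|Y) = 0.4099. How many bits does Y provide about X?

I(X;Y) = H(X) - H(X|Y)
I(X;Y) = 1.2114 - 0.4099 = 0.8015 bits


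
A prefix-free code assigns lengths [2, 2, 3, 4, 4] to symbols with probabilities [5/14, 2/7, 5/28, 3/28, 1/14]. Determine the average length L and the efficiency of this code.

Average length L = Σ p_i × l_i = 2.5357 bits
Entropy H = 2.1079 bits
Efficiency η = H/L × 100% = 83.13%


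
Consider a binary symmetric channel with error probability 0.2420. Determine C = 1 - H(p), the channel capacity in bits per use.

For BSC with error probability p:
C = 1 - H(p) where H(p) is binary entropy
H(0.2420) = -0.2420 × log₂(0.2420) - 0.7580 × log₂(0.7580)
H(p) = 0.7984
C = 1 - 0.7984 = 0.2016 bits/use


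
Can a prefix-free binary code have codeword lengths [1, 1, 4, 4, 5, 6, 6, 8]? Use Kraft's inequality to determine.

Kraft inequality: Σ 2^(-l_i) ≤ 1 for prefix-free code
Calculating: 2^(-1) + 2^(-1) + 2^(-4) + 2^(-4) + 2^(-5) + 2^(-6) + 2^(-6) + 2^(-8)
= 0.5 + 0.5 + 0.0625 + 0.0625 + 0.03125 + 0.015625 + 0.015625 + 0.00390625
= 1.1914
Since 1.1914 > 1, prefix-free code does not exist


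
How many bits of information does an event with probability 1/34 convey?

Information content I(x) = -log₂(p(x))
I = -log₂(1/34) = -log₂(0.0294)
I = 5.0875 bits


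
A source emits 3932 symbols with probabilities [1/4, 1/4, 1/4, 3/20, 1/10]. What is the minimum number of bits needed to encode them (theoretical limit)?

Entropy H = 2.2427 bits/symbol
Minimum bits = H × n = 2.2427 × 3932
= 8818.44 bits


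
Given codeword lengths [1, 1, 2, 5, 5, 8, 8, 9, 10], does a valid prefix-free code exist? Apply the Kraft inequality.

Kraft inequality: Σ 2^(-l_i) ≤ 1 for prefix-free code
Calculating: 2^(-1) + 2^(-1) + 2^(-2) + 2^(-5) + 2^(-5) + 2^(-8) + 2^(-8) + 2^(-9) + 2^(-10)
= 0.5 + 0.5 + 0.25 + 0.03125 + 0.03125 + 0.00390625 + 0.00390625 + 0.001953125 + 0.0009765625
= 1.3232
Since 1.3232 > 1, prefix-free code does not exist


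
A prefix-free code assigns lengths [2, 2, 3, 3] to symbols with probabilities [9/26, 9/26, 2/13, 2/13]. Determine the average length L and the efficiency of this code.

Average length L = Σ p_i × l_i = 2.3077 bits
Entropy H = 1.8905 bits
Efficiency η = H/L × 100% = 81.92%


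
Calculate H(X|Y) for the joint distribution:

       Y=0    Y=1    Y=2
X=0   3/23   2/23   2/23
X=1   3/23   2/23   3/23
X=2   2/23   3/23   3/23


H(X|Y) = Σ_y p(y) H(X|Y=y)
  p(Y=0) = 8/23, H(X|Y=0) = 1.5613
  p(Y=1) = 7/23, H(X|Y=1) = 1.5567
  p(Y=2) = 8/23, H(X|Y=2) = 1.5613
H(X|Y) = 0.3478×1.5613 + 0.3043×1.5567 + 0.3478×1.5613 = 1.5599 bits


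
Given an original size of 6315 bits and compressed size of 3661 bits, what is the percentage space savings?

Space savings = (1 - Compressed/Original) × 100%
= (1 - 3661/6315) × 100%
= 42.03%


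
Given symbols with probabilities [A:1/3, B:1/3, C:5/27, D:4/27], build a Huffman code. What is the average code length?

Huffman tree construction:
Combine smallest probabilities repeatedly
Resulting codes:
  A: 10 (length 2)
  B: 11 (length 2)
  C: 01 (length 2)
  D: 00 (length 2)
Average length = Σ p(s) × length(s) = 2.0000 bits


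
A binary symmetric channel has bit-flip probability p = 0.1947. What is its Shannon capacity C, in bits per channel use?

For BSC with error probability p:
C = 1 - H(p) where H(p) is binary entropy
H(0.1947) = -0.1947 × log₂(0.1947) - 0.8053 × log₂(0.8053)
H(p) = 0.7112
C = 1 - 0.7112 = 0.2888 bits/use


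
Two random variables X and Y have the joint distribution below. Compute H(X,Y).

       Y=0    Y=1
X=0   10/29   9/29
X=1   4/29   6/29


H(X,Y) = -Σ p(x,y) log₂ p(x,y)
  p(0,0)=10/29: -0.3448 × log₂(0.3448) = 0.5297
  p(0,1)=9/29: -0.3103 × log₂(0.3103) = 0.5239
  p(1,0)=4/29: -0.1379 × log₂(0.1379) = 0.3942
  p(1,1)=6/29: -0.2069 × log₂(0.2069) = 0.4703
H(X,Y) = 1.9180 bits


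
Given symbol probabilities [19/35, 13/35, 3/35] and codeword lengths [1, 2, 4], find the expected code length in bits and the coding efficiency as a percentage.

Average length L = Σ p_i × l_i = 1.6286 bits
Entropy H = 1.3130 bits
Efficiency η = H/L × 100% = 80.62%


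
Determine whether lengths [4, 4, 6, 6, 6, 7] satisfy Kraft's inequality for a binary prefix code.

Kraft inequality: Σ 2^(-l_i) ≤ 1 for prefix-free code
Calculating: 2^(-4) + 2^(-4) + 2^(-6) + 2^(-6) + 2^(-6) + 2^(-7)
= 0.0625 + 0.0625 + 0.015625 + 0.015625 + 0.015625 + 0.0078125
= 0.1797
Since 0.1797 ≤ 1, prefix-free code exists


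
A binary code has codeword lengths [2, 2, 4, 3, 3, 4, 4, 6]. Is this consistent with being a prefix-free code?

Kraft inequality: Σ 2^(-l_i) ≤ 1 for prefix-free code
Calculating: 2^(-2) + 2^(-2) + 2^(-4) + 2^(-3) + 2^(-3) + 2^(-4) + 2^(-4) + 2^(-6)
= 0.25 + 0.25 + 0.0625 + 0.125 + 0.125 + 0.0625 + 0.0625 + 0.015625
= 0.9531
Since 0.9531 ≤ 1, prefix-free code exists


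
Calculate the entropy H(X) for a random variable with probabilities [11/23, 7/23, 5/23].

H(X) = -Σ p(x) log₂ p(x)
  -11/23 × log₂(11/23) = 0.5089
  -7/23 × log₂(7/23) = 0.5223
  -5/23 × log₂(5/23) = 0.4786
H(X) = 1.5099 bits


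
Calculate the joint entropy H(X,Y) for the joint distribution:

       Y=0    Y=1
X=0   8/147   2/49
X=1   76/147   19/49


H(X,Y) = -Σ p(x,y) log₂ p(x,y)
  p(0,0)=8/147: -0.0544 × log₂(0.0544) = 0.2286
  p(0,1)=2/49: -0.0408 × log₂(0.0408) = 0.1884
  p(1,0)=76/147: -0.5170 × log₂(0.5170) = 0.4921
  p(1,1)=19/49: -0.3878 × log₂(0.3878) = 0.5300
H(X,Y) = 1.4389 bits


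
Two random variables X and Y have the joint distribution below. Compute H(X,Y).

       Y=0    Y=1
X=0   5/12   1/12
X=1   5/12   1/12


H(X,Y) = -Σ p(x,y) log₂ p(x,y)
  p(0,0)=5/12: -0.4167 × log₂(0.4167) = 0.5263
  p(0,1)=1/12: -0.0833 × log₂(0.0833) = 0.2987
  p(1,0)=5/12: -0.4167 × log₂(0.4167) = 0.5263
  p(1,1)=1/12: -0.0833 × log₂(0.0833) = 0.2987
H(X,Y) = 1.6500 bits


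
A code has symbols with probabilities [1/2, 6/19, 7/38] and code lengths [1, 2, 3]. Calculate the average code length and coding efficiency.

Average length L = Σ p_i × l_i = 1.6842 bits
Entropy H = 1.4747 bits
Efficiency η = H/L × 100% = 87.56%


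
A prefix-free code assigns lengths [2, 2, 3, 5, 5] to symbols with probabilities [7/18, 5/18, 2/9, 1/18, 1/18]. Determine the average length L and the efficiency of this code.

Average length L = Σ p_i × l_i = 2.5556 bits
Entropy H = 1.9888 bits
Efficiency η = H/L × 100% = 77.82%


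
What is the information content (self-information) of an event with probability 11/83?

Information content I(x) = -log₂(p(x))
I = -log₂(11/83) = -log₂(0.1325)
I = 2.9156 bits


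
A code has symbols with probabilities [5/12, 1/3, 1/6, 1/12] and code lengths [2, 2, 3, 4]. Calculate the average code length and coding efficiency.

Average length L = Σ p_i × l_i = 2.3333 bits
Entropy H = 1.7842 bits
Efficiency η = H/L × 100% = 76.46%


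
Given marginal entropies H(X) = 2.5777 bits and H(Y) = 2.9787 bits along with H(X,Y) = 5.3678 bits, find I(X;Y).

I(X;Y) = H(X) + H(Y) - H(X,Y)
I(X;Y) = 2.5777 + 2.9787 - 5.3678 = 0.1886 bits


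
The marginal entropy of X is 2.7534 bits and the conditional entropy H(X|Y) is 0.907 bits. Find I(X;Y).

I(X;Y) = H(X) - H(X|Y)
I(X;Y) = 2.7534 - 0.907 = 1.8464 bits


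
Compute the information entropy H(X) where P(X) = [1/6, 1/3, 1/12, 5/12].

H(X) = -Σ p(x) log₂ p(x)
  -1/6 × log₂(1/6) = 0.4308
  -1/3 × log₂(1/3) = 0.5283
  -1/12 × log₂(1/12) = 0.2987
  -5/12 × log₂(5/12) = 0.5263
H(X) = 1.7842 bits


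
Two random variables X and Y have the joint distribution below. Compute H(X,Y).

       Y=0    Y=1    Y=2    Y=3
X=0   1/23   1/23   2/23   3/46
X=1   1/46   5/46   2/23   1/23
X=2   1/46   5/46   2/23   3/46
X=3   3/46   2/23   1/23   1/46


H(X,Y) = -Σ p(x,y) log₂ p(x,y)
  p(0,0)=1/23: -0.0435 × log₂(0.0435) = 0.1967
  p(0,1)=1/23: -0.0435 × log₂(0.0435) = 0.1967
  p(0,2)=2/23: -0.0870 × log₂(0.0870) = 0.3064
  p(0,3)=3/46: -0.0652 × log₂(0.0652) = 0.2569
  p(1,0)=1/46: -0.0217 × log₂(0.0217) = 0.1201
  p(1,1)=5/46: -0.1087 × log₂(0.1087) = 0.3480
  p(1,2)=2/23: -0.0870 × log₂(0.0870) = 0.3064
  p(1,3)=1/23: -0.0435 × log₂(0.0435) = 0.1967
  p(2,0)=1/46: -0.0217 × log₂(0.0217) = 0.1201
  p(2,1)=5/46: -0.1087 × log₂(0.1087) = 0.3480
  p(2,2)=2/23: -0.0870 × log₂(0.0870) = 0.3064
  p(2,3)=3/46: -0.0652 × log₂(0.0652) = 0.2569
  p(3,0)=3/46: -0.0652 × log₂(0.0652) = 0.2569
  p(3,1)=2/23: -0.0870 × log₂(0.0870) = 0.3064
  p(3,2)=1/23: -0.0435 × log₂(0.0435) = 0.1967
  p(3,3)=1/46: -0.0217 × log₂(0.0217) = 0.1201
H(X,Y) = 3.8391 bits


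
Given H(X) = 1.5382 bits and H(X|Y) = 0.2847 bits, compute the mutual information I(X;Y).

I(X;Y) = H(X) - H(X|Y)
I(X;Y) = 1.5382 - 0.2847 = 1.2535 bits


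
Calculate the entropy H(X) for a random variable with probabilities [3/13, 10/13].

H(X) = -Σ p(x) log₂ p(x)
  -3/13 × log₂(3/13) = 0.4882
  -10/13 × log₂(10/13) = 0.2912
H(X) = 0.7793 bits


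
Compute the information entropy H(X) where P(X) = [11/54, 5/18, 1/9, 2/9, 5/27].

H(X) = -Σ p(x) log₂ p(x)
  -11/54 × log₂(11/54) = 0.4676
  -5/18 × log₂(5/18) = 0.5133
  -1/9 × log₂(1/9) = 0.3522
  -2/9 × log₂(2/9) = 0.4822
  -5/27 × log₂(5/27) = 0.4505
H(X) = 2.2659 bits


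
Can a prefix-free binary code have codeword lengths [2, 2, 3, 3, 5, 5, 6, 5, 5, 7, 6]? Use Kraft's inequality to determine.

Kraft inequality: Σ 2^(-l_i) ≤ 1 for prefix-free code
Calculating: 2^(-2) + 2^(-2) + 2^(-3) + 2^(-3) + 2^(-5) + 2^(-5) + 2^(-6) + 2^(-5) + 2^(-5) + 2^(-7) + 2^(-6)
= 0.25 + 0.25 + 0.125 + 0.125 + 0.03125 + 0.03125 + 0.015625 + 0.03125 + 0.03125 + 0.0078125 + 0.015625
= 0.9141
Since 0.9141 ≤ 1, prefix-free code exists


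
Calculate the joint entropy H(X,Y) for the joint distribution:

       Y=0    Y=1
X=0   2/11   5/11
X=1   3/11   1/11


H(X,Y) = -Σ p(x,y) log₂ p(x,y)
  p(0,0)=2/11: -0.1818 × log₂(0.1818) = 0.4472
  p(0,1)=5/11: -0.4545 × log₂(0.4545) = 0.5170
  p(1,0)=3/11: -0.2727 × log₂(0.2727) = 0.5112
  p(1,1)=1/11: -0.0909 × log₂(0.0909) = 0.3145
H(X,Y) = 1.7899 bits


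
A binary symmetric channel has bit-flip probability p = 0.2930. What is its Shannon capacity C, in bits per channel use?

For BSC with error probability p:
C = 1 - H(p) where H(p) is binary entropy
H(0.2930) = -0.2930 × log₂(0.2930) - 0.7070 × log₂(0.7070)
H(p) = 0.8726
C = 1 - 0.8726 = 0.1274 bits/use


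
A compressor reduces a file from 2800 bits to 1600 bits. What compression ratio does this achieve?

Compression ratio = Original / Compressed
= 2800 / 1600 = 1.75:1


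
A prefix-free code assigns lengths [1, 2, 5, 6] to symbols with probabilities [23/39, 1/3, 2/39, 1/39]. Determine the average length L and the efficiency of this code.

Average length L = Σ p_i × l_i = 1.6667 bits
Entropy H = 1.3329 bits
Efficiency η = H/L × 100% = 79.97%


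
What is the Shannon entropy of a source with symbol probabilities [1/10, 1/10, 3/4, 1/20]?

H(X) = -Σ p(x) log₂ p(x)
  -1/10 × log₂(1/10) = 0.3322
  -1/10 × log₂(1/10) = 0.3322
  -3/4 × log₂(3/4) = 0.3113
  -1/20 × log₂(1/20) = 0.2161
H(X) = 1.1918 bits


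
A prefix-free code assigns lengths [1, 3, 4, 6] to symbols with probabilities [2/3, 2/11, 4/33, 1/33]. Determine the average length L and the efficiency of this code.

Average length L = Σ p_i × l_i = 1.8788 bits
Entropy H = 1.3590 bits
Efficiency η = H/L × 100% = 72.34%


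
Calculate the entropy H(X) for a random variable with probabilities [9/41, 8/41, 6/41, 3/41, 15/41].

H(X) = -Σ p(x) log₂ p(x)
  -9/41 × log₂(9/41) = 0.4802
  -8/41 × log₂(8/41) = 0.4600
  -6/41 × log₂(6/41) = 0.4057
  -3/41 × log₂(3/41) = 0.2760
  -15/41 × log₂(15/41) = 0.5307
H(X) = 2.1527 bits


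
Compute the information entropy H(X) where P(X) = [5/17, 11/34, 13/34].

H(X) = -Σ p(x) log₂ p(x)
  -5/17 × log₂(5/17) = 0.5193
  -11/34 × log₂(11/34) = 0.5267
  -13/34 × log₂(13/34) = 0.5303
H(X) = 1.5763 bits


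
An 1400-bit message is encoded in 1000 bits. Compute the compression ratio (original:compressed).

Compression ratio = Original / Compressed
= 1400 / 1000 = 1.40:1


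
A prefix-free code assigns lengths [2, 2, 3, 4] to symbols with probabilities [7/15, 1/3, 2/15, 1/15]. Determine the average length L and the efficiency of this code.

Average length L = Σ p_i × l_i = 2.2667 bits
Entropy H = 1.6895 bits
Efficiency η = H/L × 100% = 74.54%


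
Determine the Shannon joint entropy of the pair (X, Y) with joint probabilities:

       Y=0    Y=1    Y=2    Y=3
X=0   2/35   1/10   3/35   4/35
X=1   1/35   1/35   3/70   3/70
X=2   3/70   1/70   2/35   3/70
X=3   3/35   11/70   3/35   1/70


H(X,Y) = -Σ p(x,y) log₂ p(x,y)
  p(0,0)=2/35: -0.0571 × log₂(0.0571) = 0.2360
  p(0,1)=1/10: -0.1000 × log₂(0.1000) = 0.3322
  p(0,2)=3/35: -0.0857 × log₂(0.0857) = 0.3038
  p(0,3)=4/35: -0.1143 × log₂(0.1143) = 0.3576
  p(1,0)=1/35: -0.0286 × log₂(0.0286) = 0.1466
  p(1,1)=1/35: -0.0286 × log₂(0.0286) = 0.1466
  p(1,2)=3/70: -0.0429 × log₂(0.0429) = 0.1948
  p(1,3)=3/70: -0.0429 × log₂(0.0429) = 0.1948
  p(2,0)=3/70: -0.0429 × log₂(0.0429) = 0.1948
  p(2,1)=1/70: -0.0143 × log₂(0.0143) = 0.0876
  p(2,2)=2/35: -0.0571 × log₂(0.0571) = 0.2360
  p(2,3)=3/70: -0.0429 × log₂(0.0429) = 0.1948
  p(3,0)=3/35: -0.0857 × log₂(0.0857) = 0.3038
  p(3,1)=11/70: -0.1571 × log₂(0.1571) = 0.4195
  p(3,2)=3/35: -0.0857 × log₂(0.0857) = 0.3038
  p(3,3)=1/70: -0.0143 × log₂(0.0143) = 0.0876
H(X,Y) = 3.7399 bits


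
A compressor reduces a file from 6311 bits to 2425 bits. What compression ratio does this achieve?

Compression ratio = Original / Compressed
= 6311 / 2425 = 2.60:1


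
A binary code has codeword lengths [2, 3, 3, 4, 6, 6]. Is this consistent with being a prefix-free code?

Kraft inequality: Σ 2^(-l_i) ≤ 1 for prefix-free code
Calculating: 2^(-2) + 2^(-3) + 2^(-3) + 2^(-4) + 2^(-6) + 2^(-6)
= 0.25 + 0.125 + 0.125 + 0.0625 + 0.015625 + 0.015625
= 0.5938
Since 0.5938 ≤ 1, prefix-free code exists


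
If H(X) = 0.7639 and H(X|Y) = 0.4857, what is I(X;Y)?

I(X;Y) = H(X) - H(X|Y)
I(X;Y) = 0.7639 - 0.4857 = 0.2782 bits


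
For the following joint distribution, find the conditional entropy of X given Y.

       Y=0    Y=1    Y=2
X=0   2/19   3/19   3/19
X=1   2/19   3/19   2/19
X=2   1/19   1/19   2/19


H(X|Y) = Σ_y p(y) H(X|Y=y)
  p(Y=0) = 5/19, H(X|Y=0) = 1.5219
  p(Y=1) = 7/19, H(X|Y=1) = 1.4488
  p(Y=2) = 7/19, H(X|Y=2) = 1.5567
H(X|Y) = 0.2632×1.5219 + 0.3684×1.4488 + 0.3684×1.5567 = 1.5078 bits


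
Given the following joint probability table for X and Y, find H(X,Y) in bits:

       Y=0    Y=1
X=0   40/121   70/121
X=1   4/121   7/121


H(X,Y) = -Σ p(x,y) log₂ p(x,y)
  p(0,0)=40/121: -0.3306 × log₂(0.3306) = 0.5279
  p(0,1)=70/121: -0.5785 × log₂(0.5785) = 0.4568
  p(1,0)=4/121: -0.0331 × log₂(0.0331) = 0.1626
  p(1,1)=7/121: -0.0579 × log₂(0.0579) = 0.2379
H(X,Y) = 1.3852 bits


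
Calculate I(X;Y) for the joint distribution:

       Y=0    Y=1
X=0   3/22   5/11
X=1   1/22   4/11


H(X) = 0.9760, H(Y) = 0.6840, H(X,Y) = 1.6424
I(X;Y) = H(X) + H(Y) - H(X,Y) = 0.0176 bits


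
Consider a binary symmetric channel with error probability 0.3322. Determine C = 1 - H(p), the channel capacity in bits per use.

For BSC with error probability p:
C = 1 - H(p) where H(p) is binary entropy
H(0.3322) = -0.3322 × log₂(0.3322) - 0.6678 × log₂(0.6678)
H(p) = 0.9172
C = 1 - 0.9172 = 0.0828 bits/use


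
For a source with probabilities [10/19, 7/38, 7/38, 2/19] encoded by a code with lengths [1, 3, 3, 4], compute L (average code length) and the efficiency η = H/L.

Average length L = Σ p_i × l_i = 2.0526 bits
Entropy H = 1.7284 bits
Efficiency η = H/L × 100% = 84.20%


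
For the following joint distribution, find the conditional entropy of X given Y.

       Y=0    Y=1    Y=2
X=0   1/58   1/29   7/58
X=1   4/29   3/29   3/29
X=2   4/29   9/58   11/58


H(X|Y) = Σ_y p(y) H(X|Y=y)
  p(Y=0) = 17/58, H(X|Y=0) = 1.2639
  p(Y=1) = 17/58, H(X|Y=1) = 1.3793
  p(Y=2) = 12/29, H(X|Y=2) = 1.5343
H(X|Y) = 0.2931×1.2639 + 0.2931×1.3793 + 0.4138×1.5343 = 1.4096 bits


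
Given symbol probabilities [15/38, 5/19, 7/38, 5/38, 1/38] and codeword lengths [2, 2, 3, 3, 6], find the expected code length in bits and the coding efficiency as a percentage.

Average length L = Σ p_i × l_i = 2.4211 bits
Entropy H = 2.0089 bits
Efficiency η = H/L × 100% = 82.98%


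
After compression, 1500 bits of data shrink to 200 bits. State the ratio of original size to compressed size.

Compression ratio = Original / Compressed
= 1500 / 200 = 7.50:1


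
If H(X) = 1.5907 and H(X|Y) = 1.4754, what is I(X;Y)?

I(X;Y) = H(X) - H(X|Y)
I(X;Y) = 1.5907 - 1.4754 = 0.1153 bits


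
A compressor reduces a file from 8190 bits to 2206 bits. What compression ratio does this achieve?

Compression ratio = Original / Compressed
= 8190 / 2206 = 3.71:1


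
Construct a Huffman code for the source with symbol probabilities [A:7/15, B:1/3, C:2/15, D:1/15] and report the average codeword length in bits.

Huffman tree construction:
Combine smallest probabilities repeatedly
Resulting codes:
  A: 0 (length 1)
  B: 11 (length 2)
  C: 101 (length 3)
  D: 100 (length 3)
Average length = Σ p(s) × length(s) = 1.7333 bits


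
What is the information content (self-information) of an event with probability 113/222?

Information content I(x) = -log₂(p(x))
I = -log₂(113/222) = -log₂(0.5090)
I = 0.9742 bits


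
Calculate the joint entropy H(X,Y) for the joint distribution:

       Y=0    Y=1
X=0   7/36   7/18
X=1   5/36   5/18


H(X,Y) = -Σ p(x,y) log₂ p(x,y)
  p(0,0)=7/36: -0.1944 × log₂(0.1944) = 0.4594
  p(0,1)=7/18: -0.3889 × log₂(0.3889) = 0.5299
  p(1,0)=5/36: -0.1389 × log₂(0.1389) = 0.3956
  p(1,1)=5/18: -0.2778 × log₂(0.2778) = 0.5133
H(X,Y) = 1.8982 bits


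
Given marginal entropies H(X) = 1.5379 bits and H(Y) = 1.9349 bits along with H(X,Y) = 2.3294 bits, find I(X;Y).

I(X;Y) = H(X) + H(Y) - H(X,Y)
I(X;Y) = 1.5379 + 1.9349 - 2.3294 = 1.1434 bits


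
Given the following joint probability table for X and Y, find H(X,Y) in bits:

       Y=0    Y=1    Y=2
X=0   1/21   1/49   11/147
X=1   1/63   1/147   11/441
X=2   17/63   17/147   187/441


H(X,Y) = -Σ p(x,y) log₂ p(x,y)
  p(0,0)=1/21: -0.0476 × log₂(0.0476) = 0.2092
  p(0,1)=1/49: -0.0204 × log₂(0.0204) = 0.1146
  p(0,2)=11/147: -0.0748 × log₂(0.0748) = 0.2799
  p(1,0)=1/63: -0.0159 × log₂(0.0159) = 0.0949
  p(1,1)=1/147: -0.0068 × log₂(0.0068) = 0.0490
  p(1,2)=11/441: -0.0249 × log₂(0.0249) = 0.1328
  p(2,0)=17/63: -0.2698 × log₂(0.2698) = 0.5100
  p(2,1)=17/147: -0.1156 × log₂(0.1156) = 0.3599
  p(2,2)=187/441: -0.4240 × log₂(0.4240) = 0.5248
H(X,Y) = 2.2750 bits


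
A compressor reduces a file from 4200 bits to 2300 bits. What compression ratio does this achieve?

Compression ratio = Original / Compressed
= 4200 / 2300 = 1.83:1


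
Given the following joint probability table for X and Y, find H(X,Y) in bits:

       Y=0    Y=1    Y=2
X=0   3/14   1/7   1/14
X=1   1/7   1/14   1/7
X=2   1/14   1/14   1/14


H(X,Y) = -Σ p(x,y) log₂ p(x,y)
  p(0,0)=3/14: -0.2143 × log₂(0.2143) = 0.4762
  p(0,1)=1/7: -0.1429 × log₂(0.1429) = 0.4011
  p(0,2)=1/14: -0.0714 × log₂(0.0714) = 0.2720
  p(1,0)=1/7: -0.1429 × log₂(0.1429) = 0.4011
  p(1,1)=1/14: -0.0714 × log₂(0.0714) = 0.2720
  p(1,2)=1/7: -0.1429 × log₂(0.1429) = 0.4011
  p(2,0)=1/14: -0.0714 × log₂(0.0714) = 0.2720
  p(2,1)=1/14: -0.0714 × log₂(0.0714) = 0.2720
  p(2,2)=1/14: -0.0714 × log₂(0.0714) = 0.2720
H(X,Y) = 3.0391 bits


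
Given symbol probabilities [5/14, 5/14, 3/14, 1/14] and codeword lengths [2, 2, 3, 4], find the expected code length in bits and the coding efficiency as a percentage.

Average length L = Σ p_i × l_i = 2.3571 bits
Entropy H = 1.8092 bits
Efficiency η = H/L × 100% = 76.75%


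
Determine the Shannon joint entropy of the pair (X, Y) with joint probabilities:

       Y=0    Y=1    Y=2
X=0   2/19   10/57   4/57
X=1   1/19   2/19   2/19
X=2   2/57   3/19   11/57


H(X,Y) = -Σ p(x,y) log₂ p(x,y)
  p(0,0)=2/19: -0.1053 × log₂(0.1053) = 0.3419
  p(0,1)=10/57: -0.1754 × log₂(0.1754) = 0.4405
  p(0,2)=4/57: -0.0702 × log₂(0.0702) = 0.2690
  p(1,0)=1/19: -0.0526 × log₂(0.0526) = 0.2236
  p(1,1)=2/19: -0.1053 × log₂(0.1053) = 0.3419
  p(1,2)=2/19: -0.1053 × log₂(0.1053) = 0.3419
  p(2,0)=2/57: -0.0351 × log₂(0.0351) = 0.1696
  p(2,1)=3/19: -0.1579 × log₂(0.1579) = 0.4205
  p(2,2)=11/57: -0.1930 × log₂(0.1930) = 0.4580
H(X,Y) = 3.0068 bits


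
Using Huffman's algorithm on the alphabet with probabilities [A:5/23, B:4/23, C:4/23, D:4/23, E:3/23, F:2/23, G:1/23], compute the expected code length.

Huffman tree construction:
Combine smallest probabilities repeatedly
Resulting codes:
  A: 01 (length 2)
  B: 110 (length 3)
  C: 111 (length 3)
  D: 00 (length 2)
  E: 100 (length 3)
  F: 1011 (length 4)
  G: 1010 (length 4)
Average length = Σ p(s) × length(s) = 2.7391 bits


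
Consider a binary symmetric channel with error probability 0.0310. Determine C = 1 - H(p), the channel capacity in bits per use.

For BSC with error probability p:
C = 1 - H(p) where H(p) is binary entropy
H(0.0310) = -0.0310 × log₂(0.0310) - 0.9690 × log₂(0.9690)
H(p) = 0.1994
C = 1 - 0.1994 = 0.8006 bits/use


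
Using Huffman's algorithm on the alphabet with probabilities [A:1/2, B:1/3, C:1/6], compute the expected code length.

Huffman tree construction:
Combine smallest probabilities repeatedly
Resulting codes:
  A: 0 (length 1)
  B: 11 (length 2)
  C: 10 (length 2)
Average length = Σ p(s) × length(s) = 1.5000 bits


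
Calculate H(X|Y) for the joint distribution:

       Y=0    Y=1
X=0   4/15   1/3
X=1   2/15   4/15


H(X|Y) = Σ_y p(y) H(X|Y=y)
  p(Y=0) = 2/5, H(X|Y=0) = 0.9183
  p(Y=1) = 3/5, H(X|Y=1) = 0.9911
H(X|Y) = 0.4000×0.9183 + 0.6000×0.9911 = 0.9620 bits


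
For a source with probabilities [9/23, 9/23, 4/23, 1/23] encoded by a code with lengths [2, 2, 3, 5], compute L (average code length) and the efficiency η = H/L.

Average length L = Σ p_i × l_i = 2.3043 bits
Entropy H = 1.6949 bits
Efficiency η = H/L × 100% = 73.55%


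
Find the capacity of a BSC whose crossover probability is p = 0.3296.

For BSC with error probability p:
C = 1 - H(p) where H(p) is binary entropy
H(0.3296) = -0.3296 × log₂(0.3296) - 0.6704 × log₂(0.6704)
H(p) = 0.9145
C = 1 - 0.9145 = 0.0855 bits/use


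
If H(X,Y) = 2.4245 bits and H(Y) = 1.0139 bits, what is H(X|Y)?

Chain rule: H(X,Y) = H(X|Y) + H(Y)
H(X|Y) = H(X,Y) - H(Y) = 2.4245 - 1.0139 = 1.4106 bits


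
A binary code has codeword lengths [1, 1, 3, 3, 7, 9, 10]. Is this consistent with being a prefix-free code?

Kraft inequality: Σ 2^(-l_i) ≤ 1 for prefix-free code
Calculating: 2^(-1) + 2^(-1) + 2^(-3) + 2^(-3) + 2^(-7) + 2^(-9) + 2^(-10)
= 0.5 + 0.5 + 0.125 + 0.125 + 0.0078125 + 0.001953125 + 0.0009765625
= 1.2607
Since 1.2607 > 1, prefix-free code does not exist


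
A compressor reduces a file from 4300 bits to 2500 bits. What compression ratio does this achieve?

Compression ratio = Original / Compressed
= 4300 / 2500 = 1.72:1


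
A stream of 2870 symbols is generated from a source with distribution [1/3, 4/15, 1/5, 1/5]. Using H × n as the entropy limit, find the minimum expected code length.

Entropy H = 1.9656 bits/symbol
Minimum bits = H × n = 1.9656 × 2870
= 5641.26 bits


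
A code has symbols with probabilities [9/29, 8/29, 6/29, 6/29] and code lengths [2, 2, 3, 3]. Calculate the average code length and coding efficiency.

Average length L = Σ p_i × l_i = 2.4138 bits
Entropy H = 1.9770 bits
Efficiency η = H/L × 100% = 81.90%


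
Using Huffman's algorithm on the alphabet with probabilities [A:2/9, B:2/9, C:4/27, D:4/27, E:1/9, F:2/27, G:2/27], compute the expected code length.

Huffman tree construction:
Combine smallest probabilities repeatedly
Resulting codes:
  A: 00 (length 2)
  B: 01 (length 2)
  C: 101 (length 3)
  D: 110 (length 3)
  E: 100 (length 3)
  F: 1110 (length 4)
  G: 1111 (length 4)
Average length = Σ p(s) × length(s) = 2.7037 bits


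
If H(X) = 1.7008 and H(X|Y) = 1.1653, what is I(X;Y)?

I(X;Y) = H(X) - H(X|Y)
I(X;Y) = 1.7008 - 1.1653 = 0.5355 bits


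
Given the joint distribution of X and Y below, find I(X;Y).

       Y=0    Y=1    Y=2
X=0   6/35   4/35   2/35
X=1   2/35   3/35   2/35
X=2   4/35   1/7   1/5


H(X) = 1.5101, H(Y) = 1.5838, H(X,Y) = 3.0285
I(X;Y) = H(X) + H(Y) - H(X,Y) = 0.0653 bits


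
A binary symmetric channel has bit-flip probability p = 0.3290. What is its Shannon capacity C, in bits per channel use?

For BSC with error probability p:
C = 1 - H(p) where H(p) is binary entropy
H(0.3290) = -0.3290 × log₂(0.3290) - 0.6710 × log₂(0.6710)
H(p) = 0.9139
C = 1 - 0.9139 = 0.0861 bits/use


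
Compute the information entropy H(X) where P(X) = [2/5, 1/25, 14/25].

H(X) = -Σ p(x) log₂ p(x)
  -2/5 × log₂(2/5) = 0.5288
  -1/25 × log₂(1/25) = 0.1858
  -14/25 × log₂(14/25) = 0.4684
H(X) = 1.1830 bits


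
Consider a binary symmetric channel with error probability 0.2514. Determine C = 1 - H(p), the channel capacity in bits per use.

For BSC with error probability p:
C = 1 - H(p) where H(p) is binary entropy
H(0.2514) = -0.2514 × log₂(0.2514) - 0.7486 × log₂(0.7486)
H(p) = 0.8135
C = 1 - 0.8135 = 0.1865 bits/use


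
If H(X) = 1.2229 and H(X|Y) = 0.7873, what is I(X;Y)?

I(X;Y) = H(X) - H(X|Y)
I(X;Y) = 1.2229 - 0.7873 = 0.4356 bits


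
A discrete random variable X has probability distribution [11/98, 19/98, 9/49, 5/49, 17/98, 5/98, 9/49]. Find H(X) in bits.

H(X) = -Σ p(x) log₂ p(x)
  -11/98 × log₂(11/98) = 0.3542
  -19/98 × log₂(19/98) = 0.4589
  -9/49 × log₂(9/49) = 0.4490
  -5/49 × log₂(5/49) = 0.3360
  -17/98 × log₂(17/98) = 0.4384
  -5/98 × log₂(5/98) = 0.2190
  -9/49 × log₂(9/49) = 0.4490
H(X) = 2.7045 bits


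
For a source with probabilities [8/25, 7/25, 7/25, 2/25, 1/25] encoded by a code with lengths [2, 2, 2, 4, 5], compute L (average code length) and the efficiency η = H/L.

Average length L = Σ p_i × l_i = 2.2800 bits
Entropy H = 2.0317 bits
Efficiency η = H/L × 100% = 89.11%


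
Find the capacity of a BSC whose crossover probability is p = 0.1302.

For BSC with error probability p:
C = 1 - H(p) where H(p) is binary entropy
H(0.1302) = -0.1302 × log₂(0.1302) - 0.8698 × log₂(0.8698)
H(p) = 0.5580
C = 1 - 0.5580 = 0.4420 bits/use


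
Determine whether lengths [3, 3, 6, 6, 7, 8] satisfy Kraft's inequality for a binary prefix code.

Kraft inequality: Σ 2^(-l_i) ≤ 1 for prefix-free code
Calculating: 2^(-3) + 2^(-3) + 2^(-6) + 2^(-6) + 2^(-7) + 2^(-8)
= 0.125 + 0.125 + 0.015625 + 0.015625 + 0.0078125 + 0.00390625
= 0.2930
Since 0.2930 ≤ 1, prefix-free code exists


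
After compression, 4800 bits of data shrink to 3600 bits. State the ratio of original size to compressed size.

Compression ratio = Original / Compressed
= 4800 / 3600 = 1.33:1


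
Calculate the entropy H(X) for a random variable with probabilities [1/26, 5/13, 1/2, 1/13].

H(X) = -Σ p(x) log₂ p(x)
  -1/26 × log₂(1/26) = 0.1808
  -5/13 × log₂(5/13) = 0.5302
  -1/2 × log₂(1/2) = 0.5000
  -1/13 × log₂(1/13) = 0.2846
H(X) = 1.4956 bits


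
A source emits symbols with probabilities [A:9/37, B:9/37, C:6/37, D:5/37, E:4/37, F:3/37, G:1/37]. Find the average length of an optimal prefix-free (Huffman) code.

Huffman tree construction:
Combine smallest probabilities repeatedly
Resulting codes:
  A: 01 (length 2)
  B: 10 (length 2)
  C: 111 (length 3)
  D: 110 (length 3)
  E: 000 (length 3)
  F: 0011 (length 4)
  G: 0010 (length 4)
Average length = Σ p(s) × length(s) = 2.6216 bits


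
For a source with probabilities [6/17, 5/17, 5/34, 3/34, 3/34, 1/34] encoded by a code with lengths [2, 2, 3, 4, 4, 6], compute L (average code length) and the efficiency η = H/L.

Average length L = Σ p_i × l_i = 2.6176 bits
Entropy H = 2.2240 bits
Efficiency η = H/L × 100% = 84.96%


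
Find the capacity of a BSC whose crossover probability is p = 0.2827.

For BSC with error probability p:
C = 1 - H(p) where H(p) is binary entropy
H(0.2827) = -0.2827 × log₂(0.2827) - 0.7173 × log₂(0.7173)
H(p) = 0.8591
C = 1 - 0.8591 = 0.1409 bits/use


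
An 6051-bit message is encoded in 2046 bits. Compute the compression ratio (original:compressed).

Compression ratio = Original / Compressed
= 6051 / 2046 = 2.96:1


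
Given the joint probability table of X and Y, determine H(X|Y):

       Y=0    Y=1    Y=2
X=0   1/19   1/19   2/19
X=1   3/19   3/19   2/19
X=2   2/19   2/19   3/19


H(X|Y) = Σ_y p(y) H(X|Y=y)
  p(Y=0) = 6/19, H(X|Y=0) = 1.4591
  p(Y=1) = 6/19, H(X|Y=1) = 1.4591
  p(Y=2) = 7/19, H(X|Y=2) = 1.5567
H(X|Y) = 0.3158×1.4591 + 0.3158×1.4591 + 0.3684×1.5567 = 1.4951 bits


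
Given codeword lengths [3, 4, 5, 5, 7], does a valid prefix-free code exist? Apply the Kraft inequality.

Kraft inequality: Σ 2^(-l_i) ≤ 1 for prefix-free code
Calculating: 2^(-3) + 2^(-4) + 2^(-5) + 2^(-5) + 2^(-7)
= 0.125 + 0.0625 + 0.03125 + 0.03125 + 0.0078125
= 0.2578
Since 0.2578 ≤ 1, prefix-free code exists


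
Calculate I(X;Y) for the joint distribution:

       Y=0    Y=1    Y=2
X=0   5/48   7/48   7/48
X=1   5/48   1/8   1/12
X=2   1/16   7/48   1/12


H(X) = 1.5721, H(Y) = 1.5611, H(X,Y) = 3.1175
I(X;Y) = H(X) + H(Y) - H(X,Y) = 0.0157 bits


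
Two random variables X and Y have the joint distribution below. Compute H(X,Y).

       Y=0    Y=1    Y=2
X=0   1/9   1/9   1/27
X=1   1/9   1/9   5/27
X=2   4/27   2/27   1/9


H(X,Y) = -Σ p(x,y) log₂ p(x,y)
  p(0,0)=1/9: -0.1111 × log₂(0.1111) = 0.3522
  p(0,1)=1/9: -0.1111 × log₂(0.1111) = 0.3522
  p(0,2)=1/27: -0.0370 × log₂(0.0370) = 0.1761
  p(1,0)=1/9: -0.1111 × log₂(0.1111) = 0.3522
  p(1,1)=1/9: -0.1111 × log₂(0.1111) = 0.3522
  p(1,2)=5/27: -0.1852 × log₂(0.1852) = 0.4505
  p(2,0)=4/27: -0.1481 × log₂(0.1481) = 0.4081
  p(2,1)=2/27: -0.0741 × log₂(0.0741) = 0.2781
  p(2,2)=1/9: -0.1111 × log₂(0.1111) = 0.3522
H(X,Y) = 3.0740 bits


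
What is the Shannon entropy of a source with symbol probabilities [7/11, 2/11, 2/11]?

H(X) = -Σ p(x) log₂ p(x)
  -7/11 × log₂(7/11) = 0.4150
  -2/11 × log₂(2/11) = 0.4472
  -2/11 × log₂(2/11) = 0.4472
H(X) = 1.3093 bits


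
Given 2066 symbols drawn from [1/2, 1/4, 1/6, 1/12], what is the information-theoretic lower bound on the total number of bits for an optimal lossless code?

Entropy H = 1.7296 bits/symbol
Minimum bits = H × n = 1.7296 × 2066
= 3573.30 bits


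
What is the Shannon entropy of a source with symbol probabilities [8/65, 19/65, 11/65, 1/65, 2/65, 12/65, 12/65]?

H(X) = -Σ p(x) log₂ p(x)
  -8/65 × log₂(8/65) = 0.3720
  -19/65 × log₂(19/65) = 0.5187
  -11/65 × log₂(11/65) = 0.4337
  -1/65 × log₂(1/65) = 0.0927
  -2/65 × log₂(2/65) = 0.1545
  -12/65 × log₂(12/65) = 0.4500
  -12/65 × log₂(12/65) = 0.4500
H(X) = 2.4715 bits
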